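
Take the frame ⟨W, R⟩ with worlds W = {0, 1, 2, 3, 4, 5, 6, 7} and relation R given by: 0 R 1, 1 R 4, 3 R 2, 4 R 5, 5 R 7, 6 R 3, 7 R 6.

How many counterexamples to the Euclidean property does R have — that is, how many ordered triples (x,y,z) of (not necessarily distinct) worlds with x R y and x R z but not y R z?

7

Enumerating: (0,1,1), (1,4,4), (3,2,2), (4,5,5), (5,7,7), (6,3,3), (7,6,6).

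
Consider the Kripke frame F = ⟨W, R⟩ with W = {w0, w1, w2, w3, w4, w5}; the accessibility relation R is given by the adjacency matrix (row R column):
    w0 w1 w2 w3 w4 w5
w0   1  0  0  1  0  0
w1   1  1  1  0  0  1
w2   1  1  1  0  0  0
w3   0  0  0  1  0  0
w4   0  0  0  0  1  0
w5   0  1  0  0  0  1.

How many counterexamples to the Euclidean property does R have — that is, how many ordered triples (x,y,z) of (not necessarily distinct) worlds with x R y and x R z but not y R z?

9

Enumerating: (w0,w3,w0), (w1,w0,w1), (w1,w0,w2), (w1,w0,w5), (w1,w2,w5), (w1,w5,w0), (w1,w5,w2), (w2,w0,w1), (w2,w0,w2).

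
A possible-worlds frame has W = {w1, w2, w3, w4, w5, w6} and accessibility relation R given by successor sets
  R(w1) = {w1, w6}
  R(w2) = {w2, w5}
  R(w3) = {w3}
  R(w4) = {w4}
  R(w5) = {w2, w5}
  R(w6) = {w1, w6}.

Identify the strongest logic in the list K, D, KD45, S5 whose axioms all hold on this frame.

S5

Serial (axiom D): yes — every world has a successor (e.g. w1 R w1).
Euclidean (axiom 5): yes — any two successors of a common world are R-related.
Transitive (axiom 4): yes — every two-step R-path is closed by a direct edge.
Reflexive (axiom T): yes — every world is R-related to itself.
So F validates K, D, KD45, S5. The strongest is S5.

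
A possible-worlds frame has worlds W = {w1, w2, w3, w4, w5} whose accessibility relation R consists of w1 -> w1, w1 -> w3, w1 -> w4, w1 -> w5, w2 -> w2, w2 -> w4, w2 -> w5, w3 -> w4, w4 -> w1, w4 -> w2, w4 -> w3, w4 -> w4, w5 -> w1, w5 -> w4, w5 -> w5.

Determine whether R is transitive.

No

Transitive: no — w1 R w4 and w4 R w2, but not w1 R w2.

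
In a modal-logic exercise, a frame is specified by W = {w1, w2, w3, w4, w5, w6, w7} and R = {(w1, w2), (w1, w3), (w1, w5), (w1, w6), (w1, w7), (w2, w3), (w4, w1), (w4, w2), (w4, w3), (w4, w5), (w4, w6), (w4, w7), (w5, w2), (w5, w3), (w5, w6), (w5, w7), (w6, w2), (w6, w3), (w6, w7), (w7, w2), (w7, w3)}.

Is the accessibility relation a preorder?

No

Reflexive: no — w1 is not related to itself.
Transitive: yes — every two-step R-path is closed by a direct edge.
So R is not a preorder.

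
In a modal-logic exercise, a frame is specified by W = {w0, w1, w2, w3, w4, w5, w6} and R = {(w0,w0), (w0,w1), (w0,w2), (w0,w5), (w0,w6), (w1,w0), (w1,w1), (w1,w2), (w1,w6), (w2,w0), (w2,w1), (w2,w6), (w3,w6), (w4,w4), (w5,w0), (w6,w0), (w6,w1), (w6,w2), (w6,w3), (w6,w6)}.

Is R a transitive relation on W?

Transitive: no — w0 R w6 and w6 R w3, but not w0 R w3.

No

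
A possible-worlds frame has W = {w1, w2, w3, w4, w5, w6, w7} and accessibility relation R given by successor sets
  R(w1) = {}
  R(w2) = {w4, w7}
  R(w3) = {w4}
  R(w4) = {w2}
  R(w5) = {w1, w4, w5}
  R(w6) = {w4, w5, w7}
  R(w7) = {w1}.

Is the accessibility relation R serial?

No

Serial: no — w1 has no R-successor.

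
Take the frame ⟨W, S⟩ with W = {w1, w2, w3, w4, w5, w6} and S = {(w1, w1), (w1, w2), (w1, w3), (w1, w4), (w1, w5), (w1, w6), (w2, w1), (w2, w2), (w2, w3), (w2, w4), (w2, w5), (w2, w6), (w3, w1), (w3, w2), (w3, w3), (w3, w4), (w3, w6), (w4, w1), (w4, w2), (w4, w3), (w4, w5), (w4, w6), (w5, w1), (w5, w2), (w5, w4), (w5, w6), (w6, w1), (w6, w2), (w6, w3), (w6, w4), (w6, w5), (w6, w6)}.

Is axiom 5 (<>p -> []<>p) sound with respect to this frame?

No

The schema 5 characterises exactly the Euclidean frames.
Euclidean: no — w1 S w3 and w1 S w5, but not w3 S w5.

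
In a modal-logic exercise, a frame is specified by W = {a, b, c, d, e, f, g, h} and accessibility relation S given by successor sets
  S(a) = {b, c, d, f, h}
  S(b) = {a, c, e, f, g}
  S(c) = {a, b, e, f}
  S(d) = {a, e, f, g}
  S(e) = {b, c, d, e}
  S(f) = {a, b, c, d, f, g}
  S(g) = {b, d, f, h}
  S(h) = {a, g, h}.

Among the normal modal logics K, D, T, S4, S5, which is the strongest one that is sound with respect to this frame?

Serial (axiom D): yes — every world has a successor (e.g. a S b).
Reflexive (axiom T): no — a is not related to itself.
Transitive (axiom 4): no — a S b and b S e, but not a S e.
Euclidean (axiom 5): no — a S b and a S d, but not b S d.
So F validates K, D; T would additionally require S to be reflexive. The strongest is D.

D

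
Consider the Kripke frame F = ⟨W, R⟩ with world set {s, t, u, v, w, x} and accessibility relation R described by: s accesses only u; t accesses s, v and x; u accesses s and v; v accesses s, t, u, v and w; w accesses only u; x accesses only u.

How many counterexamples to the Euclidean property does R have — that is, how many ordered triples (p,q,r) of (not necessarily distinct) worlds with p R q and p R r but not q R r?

26

Enumerating: (s,u,u), (t,s,s), (t,s,v), (t,s,x), (t,v,x), (t,x,s), (t,x,v), (t,x,x), (u,s,s), (u,s,v), (v,s,s), (v,s,t), … and 14 more.
Total: 26.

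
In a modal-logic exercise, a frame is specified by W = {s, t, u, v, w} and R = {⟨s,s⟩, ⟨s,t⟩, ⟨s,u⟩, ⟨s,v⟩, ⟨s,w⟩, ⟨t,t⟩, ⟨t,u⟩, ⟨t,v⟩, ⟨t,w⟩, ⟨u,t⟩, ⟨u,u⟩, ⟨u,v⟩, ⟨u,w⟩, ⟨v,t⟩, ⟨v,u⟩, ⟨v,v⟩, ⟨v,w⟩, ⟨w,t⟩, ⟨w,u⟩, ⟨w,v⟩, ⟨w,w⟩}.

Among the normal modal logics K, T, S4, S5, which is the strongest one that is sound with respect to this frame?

S4

Reflexive (axiom T): yes — every world is R-related to itself.
Transitive (axiom 4): yes — every two-step R-path is closed by a direct edge.
Euclidean (axiom 5): no — s R t and s R s, but not t R s.
So F validates K, T, S4; S5 would additionally require R to be Euclidean. The strongest is S4.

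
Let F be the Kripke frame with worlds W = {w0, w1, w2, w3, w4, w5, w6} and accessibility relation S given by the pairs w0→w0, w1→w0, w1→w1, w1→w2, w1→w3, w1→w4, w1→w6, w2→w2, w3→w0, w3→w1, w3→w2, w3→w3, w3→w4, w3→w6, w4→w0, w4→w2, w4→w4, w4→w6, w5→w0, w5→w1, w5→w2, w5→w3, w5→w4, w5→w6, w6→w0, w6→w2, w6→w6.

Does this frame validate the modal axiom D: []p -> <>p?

The schema D characterises exactly the serial frames.
Serial: yes — every world has a successor (e.g. w0 S w0).

Yes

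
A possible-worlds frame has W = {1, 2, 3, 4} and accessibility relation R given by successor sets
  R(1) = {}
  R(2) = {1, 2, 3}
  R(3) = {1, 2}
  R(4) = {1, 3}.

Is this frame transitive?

Transitive: no — 4 R 3 and 3 R 2, but not 4 R 2.

No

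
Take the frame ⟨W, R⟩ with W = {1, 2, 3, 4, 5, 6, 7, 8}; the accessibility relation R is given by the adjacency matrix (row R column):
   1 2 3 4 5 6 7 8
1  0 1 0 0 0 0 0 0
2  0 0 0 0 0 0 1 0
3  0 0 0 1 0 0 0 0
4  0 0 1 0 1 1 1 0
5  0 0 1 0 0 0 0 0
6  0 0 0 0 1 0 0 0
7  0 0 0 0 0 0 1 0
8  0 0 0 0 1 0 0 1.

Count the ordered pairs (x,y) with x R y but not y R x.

8

Enumerating: (1,2), (2,7), (4,5), (4,6), (4,7), (5,3), (6,5), (8,5).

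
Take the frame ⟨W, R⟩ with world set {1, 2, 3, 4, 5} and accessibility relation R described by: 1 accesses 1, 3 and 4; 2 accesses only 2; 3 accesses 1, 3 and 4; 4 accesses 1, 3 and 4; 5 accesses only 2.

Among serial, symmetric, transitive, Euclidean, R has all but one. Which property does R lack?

symmetric

Serial: yes — every world has a successor (e.g. 1 R 1).
Symmetric: no — 5 R 2 but not 2 R 5.
Transitive: yes — every two-step R-path is closed by a direct edge.
Euclidean: yes — any two successors of a common world are R-related.
Only symmetric fails.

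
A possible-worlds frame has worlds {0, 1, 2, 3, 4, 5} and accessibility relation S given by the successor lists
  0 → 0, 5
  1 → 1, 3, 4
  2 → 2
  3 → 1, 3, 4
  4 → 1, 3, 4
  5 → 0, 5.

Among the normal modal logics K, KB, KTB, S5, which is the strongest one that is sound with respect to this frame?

Symmetric (axiom B): yes — every pair in S has its reverse in S.
Reflexive (axiom T): yes — every world is S-related to itself.
Euclidean (axiom 5): yes — any two successors of a common world are S-related.
So F validates K, KB, KTB, S5. The strongest is S5.

S5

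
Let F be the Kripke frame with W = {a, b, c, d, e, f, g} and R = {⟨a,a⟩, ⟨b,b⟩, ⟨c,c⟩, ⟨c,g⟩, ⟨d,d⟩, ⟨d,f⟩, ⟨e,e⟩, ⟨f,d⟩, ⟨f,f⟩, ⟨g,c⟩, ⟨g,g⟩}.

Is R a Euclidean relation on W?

Euclidean: yes — any two successors of a common world are R-related.

Yes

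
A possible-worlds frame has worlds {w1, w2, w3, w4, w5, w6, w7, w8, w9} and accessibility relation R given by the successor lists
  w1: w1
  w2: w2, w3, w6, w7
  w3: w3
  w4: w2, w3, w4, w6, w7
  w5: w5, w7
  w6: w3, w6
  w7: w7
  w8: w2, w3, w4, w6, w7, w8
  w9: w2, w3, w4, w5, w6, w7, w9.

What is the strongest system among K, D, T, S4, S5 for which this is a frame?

Serial (axiom D): yes — every world has a successor (e.g. w1 R w1).
Reflexive (axiom T): yes — every world is R-related to itself.
Transitive (axiom 4): yes — every two-step R-path is closed by a direct edge.
Euclidean (axiom 5): no — w2 R w3 and w2 R w6, but not w3 R w6.
So F validates K, D, T, S4; S5 would additionally require R to be Euclidean. The strongest is S4.

S4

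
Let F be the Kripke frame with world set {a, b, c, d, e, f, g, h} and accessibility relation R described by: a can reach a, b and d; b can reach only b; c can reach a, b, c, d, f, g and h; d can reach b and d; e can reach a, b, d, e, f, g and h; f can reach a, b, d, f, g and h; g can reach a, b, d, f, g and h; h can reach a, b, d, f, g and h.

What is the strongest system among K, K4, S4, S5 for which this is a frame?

S4

Transitive (axiom 4): yes — every two-step R-path is closed by a direct edge.
Reflexive (axiom T): yes — every world is R-related to itself.
Euclidean (axiom 5): no — a R b and a R d, but not b R d.
So F validates K, K4, S4; S5 would additionally require R to be Euclidean. The strongest is S4.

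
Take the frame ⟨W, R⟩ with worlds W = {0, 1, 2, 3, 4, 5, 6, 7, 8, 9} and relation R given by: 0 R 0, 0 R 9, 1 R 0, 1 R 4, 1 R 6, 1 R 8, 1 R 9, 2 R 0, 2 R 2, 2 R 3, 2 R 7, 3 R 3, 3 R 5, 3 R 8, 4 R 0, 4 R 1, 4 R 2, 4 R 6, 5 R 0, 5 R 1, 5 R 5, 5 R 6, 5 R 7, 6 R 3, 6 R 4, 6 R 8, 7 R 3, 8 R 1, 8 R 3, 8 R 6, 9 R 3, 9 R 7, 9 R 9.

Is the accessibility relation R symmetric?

Symmetric: no — 0 R 9 but not 9 R 0.

No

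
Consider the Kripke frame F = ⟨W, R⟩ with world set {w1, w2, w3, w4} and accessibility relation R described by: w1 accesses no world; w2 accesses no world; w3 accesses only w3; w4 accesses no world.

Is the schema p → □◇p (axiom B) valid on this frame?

Axiom B corresponds to the accessibility relation being symmetric.
Symmetric: yes — every pair in R has its reverse in R.

Yes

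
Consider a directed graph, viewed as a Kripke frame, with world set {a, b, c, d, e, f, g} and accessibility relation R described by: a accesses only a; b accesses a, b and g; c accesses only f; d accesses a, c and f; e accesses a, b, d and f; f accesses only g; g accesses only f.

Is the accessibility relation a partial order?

No

Reflexive: no — c is not related to itself.
Transitive: no — b R g and g R f, but not b R f.
Antisymmetric: no — f R g and g R f with f ≠ g.
So R is not a partial order.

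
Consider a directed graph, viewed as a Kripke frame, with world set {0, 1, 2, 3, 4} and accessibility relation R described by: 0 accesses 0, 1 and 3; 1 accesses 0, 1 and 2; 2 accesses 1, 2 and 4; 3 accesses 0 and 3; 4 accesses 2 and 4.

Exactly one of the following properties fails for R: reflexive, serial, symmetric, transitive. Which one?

transitive

Reflexive: yes — every world is R-related to itself.
Serial: yes — every world has a successor (e.g. 0 R 0).
Symmetric: yes — every pair in R has its reverse in R.
Transitive: no — 0 R 1 and 1 R 2, but not 0 R 2.
Only transitive fails.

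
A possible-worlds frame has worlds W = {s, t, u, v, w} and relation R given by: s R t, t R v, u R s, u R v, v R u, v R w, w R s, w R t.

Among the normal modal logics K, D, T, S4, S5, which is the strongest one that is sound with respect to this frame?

Serial (axiom D): yes — every world has a successor (e.g. s R t).
Reflexive (axiom T): no — s is not related to itself.
Transitive (axiom 4): no — s R t and t R v, but not s R v.
Euclidean (axiom 5): no — u R s and u R v, but not s R v.
So F validates K, D; T would additionally require R to be reflexive. The strongest is D.

D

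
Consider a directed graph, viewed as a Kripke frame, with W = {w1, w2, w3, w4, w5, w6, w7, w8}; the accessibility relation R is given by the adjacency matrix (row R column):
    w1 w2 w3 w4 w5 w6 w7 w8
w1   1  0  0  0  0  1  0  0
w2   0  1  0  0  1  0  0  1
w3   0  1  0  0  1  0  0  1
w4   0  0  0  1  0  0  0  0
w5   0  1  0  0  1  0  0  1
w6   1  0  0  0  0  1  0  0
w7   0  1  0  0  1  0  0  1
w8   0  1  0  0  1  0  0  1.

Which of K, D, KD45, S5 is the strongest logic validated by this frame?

Serial (axiom D): yes — every world has a successor (e.g. w1 R w1).
Euclidean (axiom 5): yes — any two successors of a common world are R-related.
Transitive (axiom 4): yes — every two-step R-path is closed by a direct edge.
Reflexive (axiom T): no — w3 is not related to itself.
So F validates K, D, KD45; S5 would additionally require R to be reflexive. The strongest is KD45.

KD45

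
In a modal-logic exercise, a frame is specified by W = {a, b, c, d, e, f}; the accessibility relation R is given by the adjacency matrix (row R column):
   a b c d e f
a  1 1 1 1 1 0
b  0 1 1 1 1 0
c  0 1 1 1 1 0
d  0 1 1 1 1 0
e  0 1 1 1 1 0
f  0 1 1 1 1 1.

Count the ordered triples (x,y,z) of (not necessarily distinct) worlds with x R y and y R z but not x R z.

R is transitive; there are no such tuples.

0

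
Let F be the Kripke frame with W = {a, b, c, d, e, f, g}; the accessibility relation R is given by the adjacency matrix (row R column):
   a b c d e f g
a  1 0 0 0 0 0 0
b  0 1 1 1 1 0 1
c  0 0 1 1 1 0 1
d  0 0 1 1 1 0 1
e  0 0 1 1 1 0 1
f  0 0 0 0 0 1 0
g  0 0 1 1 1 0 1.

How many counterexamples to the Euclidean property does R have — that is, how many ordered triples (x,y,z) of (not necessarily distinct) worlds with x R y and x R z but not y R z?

4

Enumerating: (b,c,b), (b,d,b), (b,e,b), (b,g,b).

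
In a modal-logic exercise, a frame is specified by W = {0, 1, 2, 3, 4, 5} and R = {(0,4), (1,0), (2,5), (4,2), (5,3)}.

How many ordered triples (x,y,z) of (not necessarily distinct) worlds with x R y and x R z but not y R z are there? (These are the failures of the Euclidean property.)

5

Enumerating: (0,4,4), (1,0,0), (2,5,5), (4,2,2), (5,3,3).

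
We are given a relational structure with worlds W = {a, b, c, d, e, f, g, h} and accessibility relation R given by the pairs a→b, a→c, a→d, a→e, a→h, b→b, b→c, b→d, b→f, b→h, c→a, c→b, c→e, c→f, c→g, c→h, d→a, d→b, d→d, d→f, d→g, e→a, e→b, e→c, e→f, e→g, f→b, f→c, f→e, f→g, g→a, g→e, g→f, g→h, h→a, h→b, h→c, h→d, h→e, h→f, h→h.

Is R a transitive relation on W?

Transitive: no — a R b and b R f, but not a R f.

No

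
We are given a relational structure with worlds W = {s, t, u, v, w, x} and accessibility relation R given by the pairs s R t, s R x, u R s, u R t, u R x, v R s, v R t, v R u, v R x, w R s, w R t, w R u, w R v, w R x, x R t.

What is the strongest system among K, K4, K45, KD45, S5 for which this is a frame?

Transitive (axiom 4): yes — every two-step R-path is closed by a direct edge.
Euclidean (axiom 5): no — s R t and s R x, but not t R x.
Serial (axiom D): no — t has no R-successor.
Reflexive (axiom T): no — s is not related to itself.
So F validates K, K4; K45 would additionally require R to be Euclidean. The strongest is K4.

K4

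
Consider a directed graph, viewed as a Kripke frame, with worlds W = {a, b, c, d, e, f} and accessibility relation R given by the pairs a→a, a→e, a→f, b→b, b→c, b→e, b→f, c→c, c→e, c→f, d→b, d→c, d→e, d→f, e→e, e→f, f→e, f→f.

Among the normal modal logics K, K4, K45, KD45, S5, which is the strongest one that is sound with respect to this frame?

K4

Transitive (axiom 4): yes — every two-step R-path is closed by a direct edge.
Euclidean (axiom 5): no — b R e and b R c, but not e R c.
Serial (axiom D): yes — every world has a successor (e.g. a R a).
Reflexive (axiom T): no — d is not related to itself.
So F validates K, K4; K45 would additionally require R to be Euclidean. The strongest is K4.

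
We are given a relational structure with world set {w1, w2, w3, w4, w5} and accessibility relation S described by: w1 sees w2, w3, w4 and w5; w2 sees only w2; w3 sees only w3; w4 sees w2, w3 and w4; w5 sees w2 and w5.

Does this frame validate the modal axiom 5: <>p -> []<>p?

No

The schema 5 characterises exactly the Euclidean frames.
Euclidean: no — w1 S w2 and w1 S w3, but not w2 S w3.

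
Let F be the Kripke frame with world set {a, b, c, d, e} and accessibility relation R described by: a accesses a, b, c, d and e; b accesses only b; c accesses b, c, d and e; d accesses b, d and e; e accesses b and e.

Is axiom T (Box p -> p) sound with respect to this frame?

Yes

The schema T characterises exactly the reflexive frames.
Reflexive: yes — every world is R-related to itself.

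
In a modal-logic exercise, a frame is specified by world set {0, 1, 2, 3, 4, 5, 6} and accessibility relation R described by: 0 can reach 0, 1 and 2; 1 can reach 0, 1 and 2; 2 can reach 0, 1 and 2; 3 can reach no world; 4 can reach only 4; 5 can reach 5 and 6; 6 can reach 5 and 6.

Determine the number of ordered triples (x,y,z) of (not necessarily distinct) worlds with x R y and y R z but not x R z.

0

R is transitive; there are no such tuples.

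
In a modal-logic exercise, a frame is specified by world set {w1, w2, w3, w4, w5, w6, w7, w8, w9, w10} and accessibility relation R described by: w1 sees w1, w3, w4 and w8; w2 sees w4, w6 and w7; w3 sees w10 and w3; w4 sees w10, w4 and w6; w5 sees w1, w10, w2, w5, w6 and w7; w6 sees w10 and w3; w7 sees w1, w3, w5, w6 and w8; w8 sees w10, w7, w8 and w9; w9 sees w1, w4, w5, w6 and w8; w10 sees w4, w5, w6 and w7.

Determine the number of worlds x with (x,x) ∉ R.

Enumerating: w2, w6, w7, w9, w10.

5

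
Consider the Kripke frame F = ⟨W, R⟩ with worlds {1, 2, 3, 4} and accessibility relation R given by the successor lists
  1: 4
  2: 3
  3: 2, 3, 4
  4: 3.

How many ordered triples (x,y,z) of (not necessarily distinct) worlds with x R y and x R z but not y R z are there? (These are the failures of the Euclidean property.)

Enumerating: (1,4,4), (3,2,2), (3,2,4), (3,4,2), (3,4,4).

5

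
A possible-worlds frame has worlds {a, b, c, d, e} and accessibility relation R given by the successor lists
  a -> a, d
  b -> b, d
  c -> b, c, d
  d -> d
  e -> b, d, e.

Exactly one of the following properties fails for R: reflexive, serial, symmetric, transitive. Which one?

Reflexive: yes — every world is R-related to itself.
Serial: yes — every world has a successor (e.g. a R a).
Symmetric: no — a R d but not d R a.
Transitive: yes — every two-step R-path is closed by a direct edge.
Only symmetric fails.

symmetric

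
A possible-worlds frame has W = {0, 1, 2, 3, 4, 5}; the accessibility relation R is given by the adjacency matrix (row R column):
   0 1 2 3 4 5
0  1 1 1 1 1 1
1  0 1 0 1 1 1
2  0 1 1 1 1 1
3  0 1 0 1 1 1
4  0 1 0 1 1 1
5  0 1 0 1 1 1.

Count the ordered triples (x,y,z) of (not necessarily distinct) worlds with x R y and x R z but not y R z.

13

Enumerating: (0,1,0), (0,1,2), (0,2,0), (0,3,0), (0,3,2), (0,4,0), (0,4,2), (0,5,0), (0,5,2), (2,1,2), (2,3,2), (2,4,2), (2,5,2).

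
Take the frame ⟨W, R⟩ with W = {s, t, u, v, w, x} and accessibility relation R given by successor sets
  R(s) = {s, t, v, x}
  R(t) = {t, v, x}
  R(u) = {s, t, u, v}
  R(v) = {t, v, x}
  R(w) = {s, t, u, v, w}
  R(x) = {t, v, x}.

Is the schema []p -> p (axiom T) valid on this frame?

By correspondence theory, T is valid on a frame iff R is reflexive.
Reflexive: yes — every world is R-related to itself.

Yes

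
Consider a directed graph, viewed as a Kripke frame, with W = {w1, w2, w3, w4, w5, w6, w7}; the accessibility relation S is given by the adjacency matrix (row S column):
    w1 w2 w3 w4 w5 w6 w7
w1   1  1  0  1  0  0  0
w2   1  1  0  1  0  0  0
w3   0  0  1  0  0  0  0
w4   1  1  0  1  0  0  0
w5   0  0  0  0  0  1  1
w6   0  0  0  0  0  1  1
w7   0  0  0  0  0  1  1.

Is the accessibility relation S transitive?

Yes

Transitive: yes — every two-step S-path is closed by a direct edge.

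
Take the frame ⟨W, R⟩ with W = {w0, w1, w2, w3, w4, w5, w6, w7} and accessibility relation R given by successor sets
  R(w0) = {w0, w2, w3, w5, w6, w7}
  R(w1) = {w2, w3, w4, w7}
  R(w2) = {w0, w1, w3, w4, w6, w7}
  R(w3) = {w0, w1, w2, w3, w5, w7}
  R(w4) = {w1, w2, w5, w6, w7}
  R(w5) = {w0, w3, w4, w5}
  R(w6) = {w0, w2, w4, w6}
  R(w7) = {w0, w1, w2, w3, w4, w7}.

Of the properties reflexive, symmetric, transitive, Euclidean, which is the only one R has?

Reflexive: no — w1 is not related to itself.
Symmetric: yes — every pair in R has its reverse in R.
Transitive: no — w0 R w2 and w2 R w1, but not w0 R w1.
Euclidean: no — w0 R w2 and w0 R w5, but not w2 R w5.
Only symmetric holds.

symmetric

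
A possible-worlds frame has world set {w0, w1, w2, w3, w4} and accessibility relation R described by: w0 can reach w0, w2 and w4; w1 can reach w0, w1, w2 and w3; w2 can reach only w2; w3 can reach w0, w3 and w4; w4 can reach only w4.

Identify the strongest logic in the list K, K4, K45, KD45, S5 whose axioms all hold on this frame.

Transitive (axiom 4): no — w1 R w0 and w0 R w4, but not w1 R w4.
Euclidean (axiom 5): no — w0 R w2 and w0 R w4, but not w2 R w4.
Serial (axiom D): yes — every world has a successor (e.g. w0 R w0).
Reflexive (axiom T): yes — every world is R-related to itself.
So F validates K; K4 would additionally require R to be transitive. The strongest is K.

K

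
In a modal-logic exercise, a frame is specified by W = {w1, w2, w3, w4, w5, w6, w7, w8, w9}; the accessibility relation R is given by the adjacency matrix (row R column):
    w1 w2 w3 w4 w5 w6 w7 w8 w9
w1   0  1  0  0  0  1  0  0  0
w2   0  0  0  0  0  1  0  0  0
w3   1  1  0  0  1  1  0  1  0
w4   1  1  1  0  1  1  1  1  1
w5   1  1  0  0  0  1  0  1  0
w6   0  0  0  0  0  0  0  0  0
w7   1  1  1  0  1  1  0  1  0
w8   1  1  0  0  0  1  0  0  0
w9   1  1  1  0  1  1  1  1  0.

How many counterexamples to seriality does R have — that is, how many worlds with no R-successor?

Enumerating: w6.

1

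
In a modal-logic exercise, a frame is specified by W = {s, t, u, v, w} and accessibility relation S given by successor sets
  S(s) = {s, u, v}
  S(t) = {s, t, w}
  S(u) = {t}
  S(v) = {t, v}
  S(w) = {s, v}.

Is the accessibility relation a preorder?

Reflexive: no — u is not related to itself.
Transitive: no — s S u and u S t, but not s S t.
So S is not a preorder.

No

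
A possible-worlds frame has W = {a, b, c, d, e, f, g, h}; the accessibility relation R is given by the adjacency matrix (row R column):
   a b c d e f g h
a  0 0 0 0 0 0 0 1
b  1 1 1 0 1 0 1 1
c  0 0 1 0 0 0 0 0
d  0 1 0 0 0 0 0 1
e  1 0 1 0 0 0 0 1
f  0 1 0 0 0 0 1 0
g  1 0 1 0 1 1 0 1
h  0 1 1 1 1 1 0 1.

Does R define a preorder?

No

Reflexive: no — a is not related to itself.
Transitive: no — a R h and h R b, but not a R b.
So R is not a preorder.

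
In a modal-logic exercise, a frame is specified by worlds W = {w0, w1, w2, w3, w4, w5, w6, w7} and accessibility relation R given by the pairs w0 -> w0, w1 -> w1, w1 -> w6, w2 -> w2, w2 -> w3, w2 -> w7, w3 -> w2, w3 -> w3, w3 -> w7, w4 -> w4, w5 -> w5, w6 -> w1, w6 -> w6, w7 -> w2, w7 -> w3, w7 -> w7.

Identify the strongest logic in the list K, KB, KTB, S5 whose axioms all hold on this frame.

Symmetric (axiom B): yes — every pair in R has its reverse in R.
Reflexive (axiom T): yes — every world is R-related to itself.
Euclidean (axiom 5): yes — any two successors of a common world are R-related.
So F validates K, KB, KTB, S5. The strongest is S5.

S5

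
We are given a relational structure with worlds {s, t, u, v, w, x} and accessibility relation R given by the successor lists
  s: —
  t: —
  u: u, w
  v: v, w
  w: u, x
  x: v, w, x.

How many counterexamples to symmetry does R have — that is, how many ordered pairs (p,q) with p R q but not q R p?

2

Enumerating: (v,w), (x,v).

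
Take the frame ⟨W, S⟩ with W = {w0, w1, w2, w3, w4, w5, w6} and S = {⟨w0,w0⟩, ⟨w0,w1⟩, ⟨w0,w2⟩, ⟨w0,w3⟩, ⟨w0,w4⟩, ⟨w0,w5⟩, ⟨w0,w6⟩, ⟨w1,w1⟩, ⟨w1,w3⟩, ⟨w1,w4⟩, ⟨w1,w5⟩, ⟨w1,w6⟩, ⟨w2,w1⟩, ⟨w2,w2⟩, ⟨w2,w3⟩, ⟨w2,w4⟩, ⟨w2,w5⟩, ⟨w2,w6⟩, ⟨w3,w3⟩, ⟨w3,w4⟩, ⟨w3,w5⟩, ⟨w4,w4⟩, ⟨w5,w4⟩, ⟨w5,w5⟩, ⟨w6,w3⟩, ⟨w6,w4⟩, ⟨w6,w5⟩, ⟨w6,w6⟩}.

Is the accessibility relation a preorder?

Yes

Reflexive: yes — every world is S-related to itself.
Transitive: yes — every two-step S-path is closed by a direct edge.
So S is a preorder.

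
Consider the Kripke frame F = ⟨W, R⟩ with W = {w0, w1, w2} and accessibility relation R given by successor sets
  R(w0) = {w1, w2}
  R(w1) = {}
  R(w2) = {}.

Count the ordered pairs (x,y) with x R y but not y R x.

2

Enumerating: (w0,w1), (w0,w2).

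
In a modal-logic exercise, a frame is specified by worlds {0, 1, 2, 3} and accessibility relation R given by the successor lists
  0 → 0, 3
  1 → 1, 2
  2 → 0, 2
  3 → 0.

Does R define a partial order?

Reflexive: no — 3 is not related to itself.
Transitive: no — 1 R 2 and 2 R 0, but not 1 R 0.
Antisymmetric: no — 0 R 3 and 3 R 0 with 0 ≠ 3.
So R is not a partial order.

No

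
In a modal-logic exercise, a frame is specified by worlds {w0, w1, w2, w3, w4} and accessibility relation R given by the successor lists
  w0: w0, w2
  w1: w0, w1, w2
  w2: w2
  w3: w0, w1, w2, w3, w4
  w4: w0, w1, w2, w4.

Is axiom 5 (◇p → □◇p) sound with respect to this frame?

The schema 5 characterises exactly the Euclidean frames.
Euclidean: no — w1 R w2 and w1 R w0, but not w2 R w0.

No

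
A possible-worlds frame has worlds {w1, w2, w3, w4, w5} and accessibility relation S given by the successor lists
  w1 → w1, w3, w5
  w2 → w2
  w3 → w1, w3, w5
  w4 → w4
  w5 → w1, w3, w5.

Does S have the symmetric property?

Symmetric: yes — every pair in S has its reverse in S.

Yes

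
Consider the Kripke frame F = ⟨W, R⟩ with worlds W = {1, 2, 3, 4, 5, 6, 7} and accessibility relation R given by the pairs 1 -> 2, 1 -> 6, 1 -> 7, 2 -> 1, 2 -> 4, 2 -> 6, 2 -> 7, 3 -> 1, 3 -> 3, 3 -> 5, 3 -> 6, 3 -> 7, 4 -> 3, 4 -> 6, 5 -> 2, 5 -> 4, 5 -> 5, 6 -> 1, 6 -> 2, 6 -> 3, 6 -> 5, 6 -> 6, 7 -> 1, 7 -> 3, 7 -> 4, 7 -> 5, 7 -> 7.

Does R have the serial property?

Serial: yes — every world has a successor (e.g. 1 R 2).

Yes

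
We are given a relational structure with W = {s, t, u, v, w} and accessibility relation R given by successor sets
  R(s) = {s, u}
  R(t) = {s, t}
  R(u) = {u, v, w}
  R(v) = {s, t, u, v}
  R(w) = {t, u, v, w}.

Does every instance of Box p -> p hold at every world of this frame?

The schema T characterises exactly the reflexive frames.
Reflexive: yes — every world is R-related to itself.

Yes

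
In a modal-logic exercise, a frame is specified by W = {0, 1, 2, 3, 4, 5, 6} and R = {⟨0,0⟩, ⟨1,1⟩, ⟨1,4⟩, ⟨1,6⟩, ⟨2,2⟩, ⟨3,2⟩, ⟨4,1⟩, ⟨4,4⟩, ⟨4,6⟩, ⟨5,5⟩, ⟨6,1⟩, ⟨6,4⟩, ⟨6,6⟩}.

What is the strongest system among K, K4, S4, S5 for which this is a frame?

K4

Transitive (axiom 4): yes — every two-step R-path is closed by a direct edge.
Reflexive (axiom T): no — 3 is not related to itself.
Euclidean (axiom 5): yes — any two successors of a common world are R-related.
So F validates K, K4; S4 would additionally require R to be reflexive. The strongest is K4.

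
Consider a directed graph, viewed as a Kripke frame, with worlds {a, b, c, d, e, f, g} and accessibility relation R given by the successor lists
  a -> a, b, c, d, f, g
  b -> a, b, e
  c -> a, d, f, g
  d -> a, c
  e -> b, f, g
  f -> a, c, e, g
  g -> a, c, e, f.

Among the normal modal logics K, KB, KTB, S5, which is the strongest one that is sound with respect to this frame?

Symmetric (axiom B): yes — every pair in R has its reverse in R.
Reflexive (axiom T): no — c is not related to itself.
Euclidean (axiom 5): no — a R b and a R c, but not b R c.
So F validates K, KB; KTB would additionally require R to be reflexive. The strongest is KB.

KB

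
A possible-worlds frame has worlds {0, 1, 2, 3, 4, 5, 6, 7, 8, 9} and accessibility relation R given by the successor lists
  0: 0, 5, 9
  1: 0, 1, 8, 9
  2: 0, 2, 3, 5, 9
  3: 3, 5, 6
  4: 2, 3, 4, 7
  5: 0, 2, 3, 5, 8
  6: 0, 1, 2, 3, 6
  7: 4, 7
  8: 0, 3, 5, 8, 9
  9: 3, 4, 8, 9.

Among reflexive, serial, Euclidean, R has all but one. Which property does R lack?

Reflexive: yes — every world is R-related to itself.
Serial: yes — every world has a successor (e.g. 0 R 0).
Euclidean: no — 0 R 5 and 0 R 9, but not 5 R 9.
Only Euclidean fails.

Euclidean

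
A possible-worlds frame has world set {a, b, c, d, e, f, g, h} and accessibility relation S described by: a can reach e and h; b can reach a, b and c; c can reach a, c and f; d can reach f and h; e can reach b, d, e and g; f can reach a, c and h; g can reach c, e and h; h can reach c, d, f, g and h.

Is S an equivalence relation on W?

No

Reflexive: no — a is not related to itself.
Symmetric: no — a S e but not e S a.
Transitive: no — a S e and e S b, but not a S b.
So S is not an equivalence relation.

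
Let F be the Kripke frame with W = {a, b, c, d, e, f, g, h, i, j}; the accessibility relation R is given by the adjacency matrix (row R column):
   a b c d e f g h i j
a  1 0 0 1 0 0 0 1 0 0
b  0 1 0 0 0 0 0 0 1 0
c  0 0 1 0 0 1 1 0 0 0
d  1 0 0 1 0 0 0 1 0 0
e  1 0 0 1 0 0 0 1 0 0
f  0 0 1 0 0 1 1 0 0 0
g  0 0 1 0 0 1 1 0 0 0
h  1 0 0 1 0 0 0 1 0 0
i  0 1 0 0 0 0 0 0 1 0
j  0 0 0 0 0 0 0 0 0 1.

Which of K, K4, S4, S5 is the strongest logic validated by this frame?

K4

Transitive (axiom 4): yes — every two-step R-path is closed by a direct edge.
Reflexive (axiom T): no — e is not related to itself.
Euclidean (axiom 5): yes — any two successors of a common world are R-related.
So F validates K, K4; S4 would additionally require R to be reflexive. The strongest is K4.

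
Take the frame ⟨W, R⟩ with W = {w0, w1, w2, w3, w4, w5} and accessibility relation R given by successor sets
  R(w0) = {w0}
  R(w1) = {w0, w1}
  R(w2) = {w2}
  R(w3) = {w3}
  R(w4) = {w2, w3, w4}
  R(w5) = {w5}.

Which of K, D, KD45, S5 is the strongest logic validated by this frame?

D

Serial (axiom D): yes — every world has a successor (e.g. w0 R w0).
Euclidean (axiom 5): no — w4 R w2 and w4 R w3, but not w2 R w3.
Transitive (axiom 4): yes — every two-step R-path is closed by a direct edge.
Reflexive (axiom T): yes — every world is R-related to itself.
So F validates K, D; KD45 would additionally require R to be Euclidean. The strongest is D.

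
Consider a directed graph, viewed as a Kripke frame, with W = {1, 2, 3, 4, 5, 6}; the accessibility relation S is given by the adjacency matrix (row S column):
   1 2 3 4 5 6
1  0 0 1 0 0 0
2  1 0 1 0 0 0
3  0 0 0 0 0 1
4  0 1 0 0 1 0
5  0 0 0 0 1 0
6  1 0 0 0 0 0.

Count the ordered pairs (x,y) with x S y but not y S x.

7

Enumerating: (1,3), (2,1), (2,3), (3,6), (4,2), (4,5), (6,1).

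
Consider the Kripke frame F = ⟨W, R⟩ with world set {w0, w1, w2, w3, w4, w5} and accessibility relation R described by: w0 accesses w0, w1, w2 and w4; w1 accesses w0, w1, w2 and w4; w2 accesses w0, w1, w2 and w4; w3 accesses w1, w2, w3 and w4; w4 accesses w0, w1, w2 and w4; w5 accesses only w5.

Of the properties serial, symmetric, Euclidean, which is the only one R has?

Serial: yes — every world has a successor (e.g. w0 R w0).
Symmetric: no — w3 R w1 but not w1 R w3.
Euclidean: no — w3 R w1 and w3 R w3, but not w1 R w3.
Only serial holds.

serial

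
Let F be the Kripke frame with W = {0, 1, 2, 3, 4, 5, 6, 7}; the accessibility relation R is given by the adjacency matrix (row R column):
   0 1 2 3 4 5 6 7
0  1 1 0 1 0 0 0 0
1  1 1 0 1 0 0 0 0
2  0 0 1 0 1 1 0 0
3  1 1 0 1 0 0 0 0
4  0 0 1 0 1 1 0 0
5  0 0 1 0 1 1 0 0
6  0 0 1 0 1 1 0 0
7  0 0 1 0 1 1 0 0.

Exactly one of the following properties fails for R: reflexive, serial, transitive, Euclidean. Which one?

reflexive

Reflexive: no — 6 is not related to itself.
Serial: yes — every world has a successor (e.g. 0 R 0).
Transitive: yes — every two-step R-path is closed by a direct edge.
Euclidean: yes — any two successors of a common world are R-related.
Only reflexive fails.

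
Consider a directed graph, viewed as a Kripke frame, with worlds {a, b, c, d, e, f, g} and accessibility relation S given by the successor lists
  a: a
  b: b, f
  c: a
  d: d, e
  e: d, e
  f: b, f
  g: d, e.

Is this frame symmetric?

Symmetric: no — c S a but not a S c.

No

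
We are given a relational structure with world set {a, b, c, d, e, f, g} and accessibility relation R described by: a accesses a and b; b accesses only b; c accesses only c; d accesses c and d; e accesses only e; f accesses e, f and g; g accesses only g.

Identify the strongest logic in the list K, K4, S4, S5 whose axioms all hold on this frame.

S4

Transitive (axiom 4): yes — every two-step R-path is closed by a direct edge.
Reflexive (axiom T): yes — every world is R-related to itself.
Euclidean (axiom 5): no — f R e and f R g, but not e R g.
So F validates K, K4, S4; S5 would additionally require R to be Euclidean. The strongest is S4.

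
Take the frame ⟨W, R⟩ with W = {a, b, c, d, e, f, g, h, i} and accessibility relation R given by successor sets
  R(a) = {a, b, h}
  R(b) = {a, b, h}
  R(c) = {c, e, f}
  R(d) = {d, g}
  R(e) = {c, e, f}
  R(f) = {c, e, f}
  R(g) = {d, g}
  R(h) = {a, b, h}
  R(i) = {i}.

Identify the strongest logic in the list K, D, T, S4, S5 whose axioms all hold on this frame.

S5

Serial (axiom D): yes — every world has a successor (e.g. a R a).
Reflexive (axiom T): yes — every world is R-related to itself.
Transitive (axiom 4): yes — every two-step R-path is closed by a direct edge.
Euclidean (axiom 5): yes — any two successors of a common world are R-related.
So F validates K, D, T, S4, S5. The strongest is S5.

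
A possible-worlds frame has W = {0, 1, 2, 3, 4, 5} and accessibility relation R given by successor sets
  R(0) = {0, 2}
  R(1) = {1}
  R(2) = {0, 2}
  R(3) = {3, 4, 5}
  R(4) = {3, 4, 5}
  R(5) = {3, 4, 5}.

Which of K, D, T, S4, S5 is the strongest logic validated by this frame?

Serial (axiom D): yes — every world has a successor (e.g. 0 R 0).
Reflexive (axiom T): yes — every world is R-related to itself.
Transitive (axiom 4): yes — every two-step R-path is closed by a direct edge.
Euclidean (axiom 5): yes — any two successors of a common world are R-related.
So F validates K, D, T, S4, S5. The strongest is S5.

S5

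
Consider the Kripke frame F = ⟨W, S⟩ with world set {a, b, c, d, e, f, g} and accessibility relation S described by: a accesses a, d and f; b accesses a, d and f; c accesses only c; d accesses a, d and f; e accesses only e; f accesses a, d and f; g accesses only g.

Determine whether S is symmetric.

Symmetric: no — b S a but not a S b.

No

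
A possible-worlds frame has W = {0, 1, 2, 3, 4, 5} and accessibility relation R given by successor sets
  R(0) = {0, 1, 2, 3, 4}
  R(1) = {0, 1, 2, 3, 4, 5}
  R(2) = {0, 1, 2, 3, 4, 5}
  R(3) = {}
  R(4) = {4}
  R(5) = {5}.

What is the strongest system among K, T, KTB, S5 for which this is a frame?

Reflexive (axiom T): no — 3 is not related to itself.
Symmetric (axiom B): no — 0 R 3 but not 3 R 0.
Euclidean (axiom 5): no — 0 R 3 and 0 R 1, but not 3 R 1.
So F validates K; T would additionally require R to be reflexive. The strongest is K.

K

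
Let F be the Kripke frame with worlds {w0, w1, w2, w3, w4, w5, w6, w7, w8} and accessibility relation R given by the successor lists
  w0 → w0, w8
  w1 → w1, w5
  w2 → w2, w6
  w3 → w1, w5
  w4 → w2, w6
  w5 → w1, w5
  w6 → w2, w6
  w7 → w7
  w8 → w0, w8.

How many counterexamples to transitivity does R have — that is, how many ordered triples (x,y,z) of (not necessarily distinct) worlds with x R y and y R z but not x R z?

0

R is transitive; there are no such tuples.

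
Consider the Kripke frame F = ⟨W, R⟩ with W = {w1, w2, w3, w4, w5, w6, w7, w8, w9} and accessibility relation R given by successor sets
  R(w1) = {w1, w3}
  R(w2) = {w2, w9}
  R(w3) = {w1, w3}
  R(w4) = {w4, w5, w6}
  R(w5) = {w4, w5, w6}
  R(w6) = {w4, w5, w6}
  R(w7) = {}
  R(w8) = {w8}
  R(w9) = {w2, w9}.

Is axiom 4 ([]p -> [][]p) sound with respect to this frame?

Yes

The schema 4 characterises exactly the transitive frames.
Transitive: yes — every two-step R-path is closed by a direct edge.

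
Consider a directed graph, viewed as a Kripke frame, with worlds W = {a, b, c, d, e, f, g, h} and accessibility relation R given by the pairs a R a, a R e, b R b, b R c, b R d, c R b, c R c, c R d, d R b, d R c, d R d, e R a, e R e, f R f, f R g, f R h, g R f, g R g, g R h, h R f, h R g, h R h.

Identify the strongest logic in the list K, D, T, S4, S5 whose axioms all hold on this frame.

S5

Serial (axiom D): yes — every world has a successor (e.g. a R a).
Reflexive (axiom T): yes — every world is R-related to itself.
Transitive (axiom 4): yes — every two-step R-path is closed by a direct edge.
Euclidean (axiom 5): yes — any two successors of a common world are R-related.
So F validates K, D, T, S4, S5. The strongest is S5.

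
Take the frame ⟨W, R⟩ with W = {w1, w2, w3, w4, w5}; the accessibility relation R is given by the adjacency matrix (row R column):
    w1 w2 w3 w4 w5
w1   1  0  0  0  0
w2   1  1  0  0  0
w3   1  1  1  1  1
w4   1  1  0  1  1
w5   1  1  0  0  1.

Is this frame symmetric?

No

Symmetric: no — w2 R w1 but not w1 R w2.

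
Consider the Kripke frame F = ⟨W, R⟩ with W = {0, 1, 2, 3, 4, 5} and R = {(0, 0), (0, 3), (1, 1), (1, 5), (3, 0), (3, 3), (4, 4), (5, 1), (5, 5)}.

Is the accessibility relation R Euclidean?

Euclidean: yes — any two successors of a common world are R-related.

Yes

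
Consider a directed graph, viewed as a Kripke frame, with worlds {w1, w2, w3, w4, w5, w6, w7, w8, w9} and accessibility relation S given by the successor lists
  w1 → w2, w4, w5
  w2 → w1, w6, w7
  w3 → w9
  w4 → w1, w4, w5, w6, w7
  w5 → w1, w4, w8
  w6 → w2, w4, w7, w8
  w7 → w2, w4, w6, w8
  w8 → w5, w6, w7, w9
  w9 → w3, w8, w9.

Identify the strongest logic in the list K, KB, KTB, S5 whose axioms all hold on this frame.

KB

Symmetric (axiom B): yes — every pair in S has its reverse in S.
Reflexive (axiom T): no — w1 is not related to itself.
Euclidean (axiom 5): no — w1 S w2 and w1 S w4, but not w2 S w4.
So F validates K, KB; KTB would additionally require S to be reflexive. The strongest is KB.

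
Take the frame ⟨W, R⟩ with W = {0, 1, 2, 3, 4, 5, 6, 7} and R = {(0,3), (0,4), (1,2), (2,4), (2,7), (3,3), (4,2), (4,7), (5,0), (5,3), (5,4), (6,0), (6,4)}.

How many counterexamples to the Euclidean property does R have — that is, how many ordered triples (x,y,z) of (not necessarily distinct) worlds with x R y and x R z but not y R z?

Enumerating: (0,3,4), (0,4,3), (0,4,4), (1,2,2), (2,4,4), (2,7,4), (2,7,7), (4,2,2), (4,7,2), (4,7,7), (5,0,0), (5,3,0), … and 7 more.
Total: 19.

19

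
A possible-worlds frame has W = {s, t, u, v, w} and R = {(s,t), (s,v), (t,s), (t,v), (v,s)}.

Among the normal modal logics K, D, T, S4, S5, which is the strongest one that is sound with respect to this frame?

K

Serial (axiom D): no — u has no R-successor.
Reflexive (axiom T): no — s is not related to itself.
Transitive (axiom 4): no — v R s and s R t, but not v R t.
Euclidean (axiom 5): no — s R v and s R t, but not v R t.
So F validates K; D would additionally require R to be serial. The strongest is K.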